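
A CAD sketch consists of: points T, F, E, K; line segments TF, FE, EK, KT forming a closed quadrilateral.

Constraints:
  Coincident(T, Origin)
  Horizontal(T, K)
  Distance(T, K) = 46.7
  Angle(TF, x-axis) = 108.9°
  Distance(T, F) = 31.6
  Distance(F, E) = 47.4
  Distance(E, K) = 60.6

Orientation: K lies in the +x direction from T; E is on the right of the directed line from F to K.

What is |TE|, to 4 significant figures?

20.84

T is at the origin; TK is horizontal with |TK| = 46.7 and K in +x, so K = (46.7, 0). TF runs at 108.9° with |TF| = 31.6, so F = (-10.24, 29.90). E is determined by |FE| = 47.4 and |EK| = 60.6 together: it lies at the intersection of circle(F, 47.4) and circle(K, 60.6). With |FK| = 64.31, the foot of the radical line on FK is 21.07 from F and the perpendicular offset is √(47.4² − 21.07²) = 42.46. Taking the right-of-FK solution: E = (-11.32, -17.49).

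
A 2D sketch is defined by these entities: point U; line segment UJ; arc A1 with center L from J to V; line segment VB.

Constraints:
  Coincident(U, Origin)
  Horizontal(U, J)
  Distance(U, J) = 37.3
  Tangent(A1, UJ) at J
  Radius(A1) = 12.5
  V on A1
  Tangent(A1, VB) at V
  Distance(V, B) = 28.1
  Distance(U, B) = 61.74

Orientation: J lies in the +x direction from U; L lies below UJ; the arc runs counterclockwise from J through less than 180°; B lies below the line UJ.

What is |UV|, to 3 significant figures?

34.2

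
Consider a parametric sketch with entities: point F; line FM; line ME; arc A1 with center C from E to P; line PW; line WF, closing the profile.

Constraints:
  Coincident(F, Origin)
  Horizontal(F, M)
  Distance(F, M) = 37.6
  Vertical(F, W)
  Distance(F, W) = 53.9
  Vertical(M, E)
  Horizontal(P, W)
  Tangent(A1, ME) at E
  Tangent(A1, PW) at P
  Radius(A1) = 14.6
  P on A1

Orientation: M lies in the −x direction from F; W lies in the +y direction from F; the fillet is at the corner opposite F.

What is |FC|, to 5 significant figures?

45.536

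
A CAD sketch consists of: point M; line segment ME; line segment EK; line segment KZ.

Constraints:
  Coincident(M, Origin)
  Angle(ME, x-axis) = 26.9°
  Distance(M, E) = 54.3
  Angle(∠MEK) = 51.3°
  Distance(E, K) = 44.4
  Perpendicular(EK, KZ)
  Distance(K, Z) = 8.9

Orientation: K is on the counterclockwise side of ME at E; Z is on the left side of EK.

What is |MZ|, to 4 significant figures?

35.07

M is at the origin; ME runs at 26.9° with length 54.3, so E = 54.3·(cos 26.9°, sin 26.9°) = (48.42, 24.57). ∠MEK = 51.3°, so EK runs at 26.9° + (180° − 51.3°) = 155.6° from the x-axis; with |EK| = 44.4, K = E + 44.4·(cos 155.6°, sin 155.6°) = (7.990, 42.91). EK ⟂ KZ; with |KZ| = 8.9 on the left of EK, Z = K + 8.9·(-0.4131, -0.9107) = (4.314, 34.80). Then |MZ| = |Z − M| = 35.07.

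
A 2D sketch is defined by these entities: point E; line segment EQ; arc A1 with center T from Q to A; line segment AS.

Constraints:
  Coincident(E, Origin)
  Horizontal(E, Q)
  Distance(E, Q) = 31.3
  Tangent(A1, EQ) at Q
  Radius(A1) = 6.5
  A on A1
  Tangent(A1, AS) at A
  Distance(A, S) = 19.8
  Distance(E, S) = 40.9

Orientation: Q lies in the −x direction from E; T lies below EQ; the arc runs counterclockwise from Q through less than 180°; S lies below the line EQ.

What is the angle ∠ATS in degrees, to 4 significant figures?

71.83°

E is at the origin; EQ is horizontal with |EQ| = 31.3 and Q on the −x side, so Q = (-31.30, 0.000). A1 meets EQ tangentially, so TQ is at right angles to EQ, so T = Q + (0, -6.5) = (-31.30, -6.500). Since TA ⟂ AS (tangency), |TS| = √(6.5² + 19.8²) = 20.84 regardless of where A sits on A1. So S lies on both circle(E, 40.9) and circle(T, 20.84); the below-EQ intersection is S = (-30.44, -27.32). A is the foot of the tangent from S: A = (-37.39, -8.782).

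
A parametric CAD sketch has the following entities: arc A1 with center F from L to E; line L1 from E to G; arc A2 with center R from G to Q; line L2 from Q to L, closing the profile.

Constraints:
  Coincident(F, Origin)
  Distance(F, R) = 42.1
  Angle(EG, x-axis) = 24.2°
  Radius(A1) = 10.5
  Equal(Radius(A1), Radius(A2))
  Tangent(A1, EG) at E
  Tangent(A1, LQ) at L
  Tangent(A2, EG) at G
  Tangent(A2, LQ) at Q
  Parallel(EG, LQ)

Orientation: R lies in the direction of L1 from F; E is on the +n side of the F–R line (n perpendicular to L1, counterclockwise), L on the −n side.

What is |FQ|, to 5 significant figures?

43.390

Tangency of A1 to both parallel lines with radius 10.5 puts E and L at F ± 10.5·n: E = (-4.3042, 9.5773), L = (4.3042, -9.5773). Equal radii place G and Q the same way about R: G = R + 10.5·n = (34.096, 26.835), Q = R − 10.5·n = (42.704, 7.6805). Then |FQ| = |Q − F| = 43.390.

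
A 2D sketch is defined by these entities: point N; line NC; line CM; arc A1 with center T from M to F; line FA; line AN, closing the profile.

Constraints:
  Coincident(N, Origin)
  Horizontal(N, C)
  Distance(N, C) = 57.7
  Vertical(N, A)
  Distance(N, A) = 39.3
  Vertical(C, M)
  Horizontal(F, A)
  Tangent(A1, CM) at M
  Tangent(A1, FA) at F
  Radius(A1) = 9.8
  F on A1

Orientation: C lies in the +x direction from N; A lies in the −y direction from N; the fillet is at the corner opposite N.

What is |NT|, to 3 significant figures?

56.3

N is at the origin; N and C share the same y with |NC| = 57.7 and C on the +x side, so C = (57.7, 0.00). NA is vertical with |NA| = 39.3 and A on the −y side, so A = (0.00, -39.3). The virtual corner opposite N is at (57.7, -39.3). Tangency of A1 to CM means the radius TM is perpendicular to CM and A1 meets FA tangentially, so TF is at right angles to FA, with radius 9.8, so the center T sits 9.8 in from both sides at T = (47.9, -29.5). Then |NT| = |T − N| = 56.3.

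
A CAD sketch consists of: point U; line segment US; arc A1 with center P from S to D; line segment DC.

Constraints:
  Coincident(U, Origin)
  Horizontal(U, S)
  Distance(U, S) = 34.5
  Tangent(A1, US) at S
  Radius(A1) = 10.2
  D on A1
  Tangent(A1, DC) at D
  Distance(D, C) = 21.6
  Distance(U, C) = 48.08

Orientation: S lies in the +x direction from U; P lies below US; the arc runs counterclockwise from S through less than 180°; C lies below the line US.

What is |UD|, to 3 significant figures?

29.0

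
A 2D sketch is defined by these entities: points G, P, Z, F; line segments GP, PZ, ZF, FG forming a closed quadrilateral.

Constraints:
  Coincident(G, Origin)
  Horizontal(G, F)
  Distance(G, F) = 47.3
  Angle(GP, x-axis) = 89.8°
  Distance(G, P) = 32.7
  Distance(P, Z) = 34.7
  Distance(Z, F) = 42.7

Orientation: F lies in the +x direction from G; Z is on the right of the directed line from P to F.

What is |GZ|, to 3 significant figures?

4.94

Checks: |PZ| = 34.70 ✓; |ZF| = 42.70 ✓.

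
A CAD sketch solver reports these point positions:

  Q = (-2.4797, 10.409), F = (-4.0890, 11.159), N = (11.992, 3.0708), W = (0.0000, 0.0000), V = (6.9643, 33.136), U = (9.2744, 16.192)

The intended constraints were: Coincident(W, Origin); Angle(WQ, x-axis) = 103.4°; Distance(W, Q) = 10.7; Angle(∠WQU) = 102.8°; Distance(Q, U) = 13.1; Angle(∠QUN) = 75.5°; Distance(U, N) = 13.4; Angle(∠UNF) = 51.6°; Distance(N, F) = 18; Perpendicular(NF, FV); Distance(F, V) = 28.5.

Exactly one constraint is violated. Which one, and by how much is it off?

Distance(F, V) = 28.5 — off by 3.90.

W = (0.00, 0.00) ✓; WQ at 103.4° ✓; |WQ| = 10.70 ✓; ∠WQU = 102.8° ✓; |QU| = 13.10 ✓; ∠QUN = 75.50° ✓; |UN| = 13.40 ✓; ∠UNF = 51.60° ✓; |NF| = 18.00 ✓; ∠(NF, FV) = 90.00° ✓; |FV| = 24.60 ✗.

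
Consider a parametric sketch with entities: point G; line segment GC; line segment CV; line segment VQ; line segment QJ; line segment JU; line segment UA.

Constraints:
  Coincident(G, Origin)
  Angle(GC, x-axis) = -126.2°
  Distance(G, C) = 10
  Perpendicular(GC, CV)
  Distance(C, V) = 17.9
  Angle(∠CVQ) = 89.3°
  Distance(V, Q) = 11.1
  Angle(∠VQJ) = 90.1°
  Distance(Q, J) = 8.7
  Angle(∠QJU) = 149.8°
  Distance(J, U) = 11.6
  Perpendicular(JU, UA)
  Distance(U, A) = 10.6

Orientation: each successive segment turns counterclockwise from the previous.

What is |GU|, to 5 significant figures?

5.0129

G is at the origin; GC runs at -126.2° with length 10.0, so C = (-5.9061, -8.0696). The perpendicularity gives CV at right angles to GC, so CV runs at -36.200°; with |CV| = 17.9, V = (8.5385, -18.641). ∠CVQ = 89.3° gives VQ at 54.500° from the x-axis; with |VQ| = 11.1, Q = (14.984, -9.6048). ∠VQJ = 90.1° gives QJ at 144.40° from the x-axis; with |QJ| = 8.7, J = (7.9104, -4.5403). ∠QJU = 149.8° gives JU at 174.60° from the x-axis; with |JU| = 11.6, U = (-3.6382, -3.4486). Then |GU| = |U − G| = 5.0129.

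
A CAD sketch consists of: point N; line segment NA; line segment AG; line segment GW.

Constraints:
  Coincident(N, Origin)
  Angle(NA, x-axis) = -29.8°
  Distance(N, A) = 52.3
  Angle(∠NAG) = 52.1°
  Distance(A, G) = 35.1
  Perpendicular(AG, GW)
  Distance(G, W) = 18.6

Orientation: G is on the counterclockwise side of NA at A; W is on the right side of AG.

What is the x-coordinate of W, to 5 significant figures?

58.853

N is at the origin; NA runs at -29.8° with length 52.3, so A = 52.3·(cos -29.8°, sin -29.8°) = (45.384, -25.992). ∠NAG = 52.1°, so AG runs at -29.8° + (180° − 52.1°) = 98.100° from the x-axis; with |AG| = 35.1, G = A + 35.1·(cos 98.100°, sin 98.100°) = (40.438, 8.7581). AG ⟂ GW; with |GW| = 18.6 on the right of AG, W = G + 18.6·(0.99002, 0.14090) = (58.853, 11.379). So W.x = 58.853.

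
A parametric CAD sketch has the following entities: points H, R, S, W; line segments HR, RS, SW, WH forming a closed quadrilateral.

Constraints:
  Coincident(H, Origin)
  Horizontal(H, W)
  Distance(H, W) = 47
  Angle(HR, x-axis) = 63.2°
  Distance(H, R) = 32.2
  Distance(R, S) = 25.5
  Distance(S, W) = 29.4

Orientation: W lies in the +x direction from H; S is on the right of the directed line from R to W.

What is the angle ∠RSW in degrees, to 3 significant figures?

104°

H is at the origin; HW is horizontal with |HW| = 47.0 and W in +x, so W = (47.0, 0). HR runs at 63.2° with |HR| = 32.2, so R = (14.5, 28.7). S is determined by |RS| = 25.5 and |SW| = 29.4 together: it lies at the intersection of circle(R, 25.5) and circle(W, 29.4). With |RW| = 43.4, the foot of the radical line on RW is 19.2 from R and the perpendicular offset is √(25.5² − 19.2²) = 16.8. Taking the right-of-RW solution: S = (17.8, 3.45).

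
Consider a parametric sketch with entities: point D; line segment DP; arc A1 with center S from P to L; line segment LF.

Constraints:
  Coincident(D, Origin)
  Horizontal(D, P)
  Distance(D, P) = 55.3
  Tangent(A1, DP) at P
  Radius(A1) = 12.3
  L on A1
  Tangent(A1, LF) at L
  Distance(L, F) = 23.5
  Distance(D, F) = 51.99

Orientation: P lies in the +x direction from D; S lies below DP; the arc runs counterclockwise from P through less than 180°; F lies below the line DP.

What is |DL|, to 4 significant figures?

44.39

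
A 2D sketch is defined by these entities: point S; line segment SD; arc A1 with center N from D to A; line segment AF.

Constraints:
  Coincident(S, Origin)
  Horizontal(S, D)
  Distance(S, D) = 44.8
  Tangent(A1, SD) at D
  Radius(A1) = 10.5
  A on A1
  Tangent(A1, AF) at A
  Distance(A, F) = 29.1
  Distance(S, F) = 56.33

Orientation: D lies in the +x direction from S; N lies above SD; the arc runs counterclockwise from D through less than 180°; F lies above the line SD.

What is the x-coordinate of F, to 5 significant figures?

38.789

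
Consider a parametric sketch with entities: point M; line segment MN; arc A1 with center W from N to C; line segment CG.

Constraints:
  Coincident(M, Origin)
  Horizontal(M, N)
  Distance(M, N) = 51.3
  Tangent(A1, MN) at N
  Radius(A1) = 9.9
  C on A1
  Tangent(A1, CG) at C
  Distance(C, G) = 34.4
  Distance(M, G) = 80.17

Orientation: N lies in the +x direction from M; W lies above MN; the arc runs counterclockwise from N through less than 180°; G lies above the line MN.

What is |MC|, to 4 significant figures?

61.41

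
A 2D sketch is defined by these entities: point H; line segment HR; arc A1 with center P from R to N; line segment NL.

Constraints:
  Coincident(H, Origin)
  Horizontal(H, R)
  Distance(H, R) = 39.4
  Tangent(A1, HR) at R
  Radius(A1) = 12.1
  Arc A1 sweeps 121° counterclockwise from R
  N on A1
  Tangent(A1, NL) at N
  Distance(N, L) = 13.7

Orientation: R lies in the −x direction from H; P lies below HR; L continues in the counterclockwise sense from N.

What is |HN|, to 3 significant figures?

53.0

H is at the origin; HR is horizontal with |HR| = 39.4 and R on the −x side, so R = (-39.4, 0.00). Since A1 is tangent to HR there, PR ⟂ HR, so P = R + (0, -12.1) = (-39.4, -12.1). On A1, R sits at bearing 90° from P; a 121° counterclockwise sweep puts N at bearing 211°, so N = P + 12.1·(cos 211°, sin 211°) = (-49.8, -18.3). Then |HN| = |N − H| = 53.0.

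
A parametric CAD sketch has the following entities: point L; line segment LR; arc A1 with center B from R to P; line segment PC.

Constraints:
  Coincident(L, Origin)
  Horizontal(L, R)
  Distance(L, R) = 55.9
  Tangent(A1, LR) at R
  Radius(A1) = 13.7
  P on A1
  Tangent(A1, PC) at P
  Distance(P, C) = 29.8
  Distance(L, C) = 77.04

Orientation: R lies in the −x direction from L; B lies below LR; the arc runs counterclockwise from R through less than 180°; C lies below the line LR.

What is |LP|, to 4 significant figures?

71.25

Checks: L = (0.00, 0.00) ✓; |BP| = 13.70 ✓; ∠(BP, PC) = 90.00° ✓; |PC| = 29.80 ✓; |LC| = 77.04 ✓.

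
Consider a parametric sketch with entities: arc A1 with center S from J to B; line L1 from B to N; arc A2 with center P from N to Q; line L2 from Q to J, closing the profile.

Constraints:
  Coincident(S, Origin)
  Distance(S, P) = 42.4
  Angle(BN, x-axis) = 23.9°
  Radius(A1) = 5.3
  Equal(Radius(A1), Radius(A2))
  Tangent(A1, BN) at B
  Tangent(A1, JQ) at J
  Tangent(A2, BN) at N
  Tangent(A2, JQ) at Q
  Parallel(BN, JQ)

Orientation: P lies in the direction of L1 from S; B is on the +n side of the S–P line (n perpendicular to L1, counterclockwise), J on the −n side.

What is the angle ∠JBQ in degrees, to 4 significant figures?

75.96°

The slot axis is L1's direction at 23.9°, so u = (cos 23.9°, sin 23.9°) = (0.9143, 0.4051) and n = (−sin 23.9°, cos 23.9°) = (-0.4051, 0.9143). S is at the origin and P lies 42.4 along u from S, so P = 42.4·u = (38.76, 17.18). Tangency of A1 to both parallel lines with radius 5.3 puts B and J at S ± 5.3·n: B = (-2.147, 4.846), J = (2.147, -4.846). Equal radii place N and Q the same way about P: N = P + 5.3·n = (36.62, 22.02), Q = P − 5.3·n = (40.91, 12.33). Then cos ∠JBQ = BJ·BQ / (|BJ||BQ|), giving 75.96°.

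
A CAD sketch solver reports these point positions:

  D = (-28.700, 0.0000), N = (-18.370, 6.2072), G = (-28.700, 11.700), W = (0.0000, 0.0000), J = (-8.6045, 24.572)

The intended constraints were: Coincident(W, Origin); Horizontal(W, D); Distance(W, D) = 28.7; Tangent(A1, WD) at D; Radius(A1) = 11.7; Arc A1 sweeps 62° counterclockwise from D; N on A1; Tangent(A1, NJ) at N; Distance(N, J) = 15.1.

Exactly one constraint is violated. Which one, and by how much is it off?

Distance(N, J) = 15.1 — off by 5.70.

W = (0.00, 0.00) ✓; W.y = 0.00, D.y = 0.00 ✓; |WD| = 28.70 ✓; ∠(GD, DW) = 90.00° ✓; |GD| = 11.70 ✓; bearing(G→N) − bearing(G→D) = 62.00° ✓; |GN| = 11.70 ✓; ∠(GN, NJ) = 90.00° ✓; |NJ| = 20.80 ✗.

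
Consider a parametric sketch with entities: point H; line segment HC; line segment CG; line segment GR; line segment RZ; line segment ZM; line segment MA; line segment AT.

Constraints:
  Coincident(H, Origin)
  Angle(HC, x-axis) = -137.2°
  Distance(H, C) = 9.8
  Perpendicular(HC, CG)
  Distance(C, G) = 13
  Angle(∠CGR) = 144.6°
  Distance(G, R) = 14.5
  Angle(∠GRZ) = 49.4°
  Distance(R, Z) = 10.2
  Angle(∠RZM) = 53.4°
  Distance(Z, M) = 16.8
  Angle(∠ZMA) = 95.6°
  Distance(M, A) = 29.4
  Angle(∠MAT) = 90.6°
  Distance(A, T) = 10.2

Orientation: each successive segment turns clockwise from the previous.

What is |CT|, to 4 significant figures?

48.60

H is at the origin; HC runs at -137.2° with length 9.8, so C = (-7.191, -6.659). HC ⟂ CG, so CG runs at 132.8°; with |CG| = 13.0, G = (-16.02, 2.880). ∠CGR = 144.6° gives GR at 97.40° from the x-axis; with |GR| = 14.5, R = (-17.89, 17.26). ∠GRZ = 49.4° gives RZ at -33.20° from the x-axis; with |RZ| = 10.2, Z = (-9.356, 11.67). ∠RZM = 53.4° gives ZM at -159.8° from the x-axis; with |ZM| = 16.8, M = (-25.12, 5.873). ∠ZMA = 95.6° gives MA at 115.8° from the x-axis; with |MA| = 29.4, A = (-37.92, 32.34). ∠MAT = 90.6° gives AT at 26.40° from the x-axis; with |AT| = 10.2, T = (-28.78, 36.88). Then |CT| = |T − C| = 48.60.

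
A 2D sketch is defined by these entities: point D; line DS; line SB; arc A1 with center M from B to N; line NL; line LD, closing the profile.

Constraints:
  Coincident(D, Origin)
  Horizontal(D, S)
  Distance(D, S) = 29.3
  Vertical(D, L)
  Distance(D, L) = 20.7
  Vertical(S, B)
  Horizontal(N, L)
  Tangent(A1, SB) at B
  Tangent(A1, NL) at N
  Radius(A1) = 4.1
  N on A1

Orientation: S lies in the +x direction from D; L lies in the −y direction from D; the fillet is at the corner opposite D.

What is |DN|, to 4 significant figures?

32.61

The virtual corner opposite D is at (29.30, -20.70). A1 meets SB tangentially, so MB is at right angles to SB and A1 meets NL tangentially, so MN is at right angles to NL, with radius 4.1, so the center M sits 4.1 in from both sides at M = (25.20, -16.60). That places the tangent points at B = (29.30, -16.60) on SB and N = (25.20, -20.70) on NL. Then |DN| = |N − D| = 32.61.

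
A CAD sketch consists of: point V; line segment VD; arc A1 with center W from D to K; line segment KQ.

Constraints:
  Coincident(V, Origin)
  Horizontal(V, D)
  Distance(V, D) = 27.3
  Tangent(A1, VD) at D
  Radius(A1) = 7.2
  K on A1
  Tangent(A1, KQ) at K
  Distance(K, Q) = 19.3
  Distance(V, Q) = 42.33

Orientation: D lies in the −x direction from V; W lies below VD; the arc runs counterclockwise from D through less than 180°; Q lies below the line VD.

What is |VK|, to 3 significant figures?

35.4

V is at the origin; V and D share the same y with |VD| = 27.3 and D on the −x side, so D = (-27.3, 0.00). The tangent condition forces WD to be normal to VD, so W = D + (0, -7.2) = (-27.3, -7.20). Since WK ⟂ KQ (tangency), |WQ| = √(7.2² + 19.3²) = 20.6 regardless of where K sits on A1. So Q lies on both circle(V, 42.33) and circle(W, 20.6); the below-VD intersection is Q = (-32.5, -27.1). K is the foot of the tangent from Q: K = (-34.5, -7.94).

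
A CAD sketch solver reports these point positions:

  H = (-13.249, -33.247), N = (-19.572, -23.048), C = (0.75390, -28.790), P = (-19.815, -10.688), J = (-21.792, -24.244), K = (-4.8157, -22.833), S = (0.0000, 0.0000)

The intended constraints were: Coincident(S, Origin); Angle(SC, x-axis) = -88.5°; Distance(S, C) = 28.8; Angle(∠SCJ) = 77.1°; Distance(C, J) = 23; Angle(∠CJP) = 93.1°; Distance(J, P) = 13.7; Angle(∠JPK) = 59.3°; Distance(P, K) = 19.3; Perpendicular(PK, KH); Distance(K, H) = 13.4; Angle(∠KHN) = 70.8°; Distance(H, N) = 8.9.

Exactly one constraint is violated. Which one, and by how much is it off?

Distance(H, N) = 8.9 — off by 3.10.

S = (0.00, 0.00) ✓; SC at -88.50° ✓; |SC| = 28.80 ✓; ∠SCJ = 77.10° ✓; |CJ| = 23.00 ✓; ∠CJP = 93.10° ✓; |JP| = 13.70 ✓; ∠JPK = 59.30° ✓; |PK| = 19.30 ✓; ∠(PK, KH) = 90.00° ✓; |KH| = 13.40 ✓; ∠KHN = 70.80° ✓; |HN| = 12.00 ✗.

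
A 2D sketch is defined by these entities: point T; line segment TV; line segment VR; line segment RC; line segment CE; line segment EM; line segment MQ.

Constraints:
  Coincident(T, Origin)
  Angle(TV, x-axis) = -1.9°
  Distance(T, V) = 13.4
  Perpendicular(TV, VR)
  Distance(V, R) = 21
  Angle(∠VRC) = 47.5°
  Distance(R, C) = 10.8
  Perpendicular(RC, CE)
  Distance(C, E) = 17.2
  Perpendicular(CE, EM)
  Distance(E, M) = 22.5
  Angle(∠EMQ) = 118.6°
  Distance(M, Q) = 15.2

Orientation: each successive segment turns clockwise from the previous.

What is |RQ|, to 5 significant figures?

19.364

CE is perpendicular to EM, so EM runs at -44.400°; with |EM| = 22.5, M = (33.090, -17.330). ∠EMQ = 118.6° gives MQ at -105.80° from the x-axis; with |MQ| = 15.2, Q = (28.951, -31.956). Then |RQ| = |Q − R| = 19.364.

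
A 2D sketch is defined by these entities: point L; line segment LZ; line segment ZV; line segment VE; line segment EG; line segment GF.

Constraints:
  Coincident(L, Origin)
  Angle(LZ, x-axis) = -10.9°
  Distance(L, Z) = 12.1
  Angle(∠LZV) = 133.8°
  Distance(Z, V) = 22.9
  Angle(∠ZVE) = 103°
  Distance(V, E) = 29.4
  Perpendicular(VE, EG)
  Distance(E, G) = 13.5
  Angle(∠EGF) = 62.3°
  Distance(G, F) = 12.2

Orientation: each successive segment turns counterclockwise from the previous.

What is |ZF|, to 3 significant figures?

27.8

L is at the origin; LZ runs at -10.9° with length 12.1, so Z = (11.9, -2.29). ∠LZV = 133.8° gives ZV at 35.3° from the x-axis; with |ZV| = 22.9, V = (30.6, 10.9). ∠ZVE = 103.0° gives VE at 112° from the x-axis; with |VE| = 29.4, E = (19.4, 38.1). VE ⟂ EG, so EG runs at -158°; with |EG| = 13.5, G = (6.92, 33.0). ∠EGF = 62.3° gives GF at -40.0° from the x-axis; with |GF| = 12.2, F = (16.3, 25.2). Then |ZF| = |F − Z| = 27.8.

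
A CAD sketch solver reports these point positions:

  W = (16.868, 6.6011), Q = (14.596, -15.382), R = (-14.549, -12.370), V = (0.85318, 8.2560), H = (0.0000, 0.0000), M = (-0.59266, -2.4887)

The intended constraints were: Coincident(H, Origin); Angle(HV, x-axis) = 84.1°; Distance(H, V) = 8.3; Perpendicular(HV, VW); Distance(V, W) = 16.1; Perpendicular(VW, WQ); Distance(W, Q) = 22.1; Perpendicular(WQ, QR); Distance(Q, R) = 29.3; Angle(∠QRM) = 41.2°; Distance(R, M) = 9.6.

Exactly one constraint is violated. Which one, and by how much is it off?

Distance(R, M) = 9.6 — off by 7.50.

H = (0.00, 0.00) ✓; HV at 84.10° ✓; |HV| = 8.300 ✓; ∠(HV, VW) = 90.00° ✓; |VW| = 16.10 ✓; ∠(VW, WQ) = 90.00° ✓; |WQ| = 22.10 ✓; ∠(WQ, QR) = 90.00° ✓; |QR| = 29.30 ✓; ∠QRM = 41.20° ✓; |RM| = 17.10 ✗.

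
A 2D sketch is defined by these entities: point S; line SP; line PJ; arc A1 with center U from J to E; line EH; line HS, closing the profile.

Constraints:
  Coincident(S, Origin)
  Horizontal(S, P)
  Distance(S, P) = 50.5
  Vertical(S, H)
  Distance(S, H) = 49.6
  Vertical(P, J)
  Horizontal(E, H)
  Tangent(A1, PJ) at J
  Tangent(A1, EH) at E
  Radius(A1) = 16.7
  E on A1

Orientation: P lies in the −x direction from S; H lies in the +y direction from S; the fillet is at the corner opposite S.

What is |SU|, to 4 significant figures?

47.17

S is at the origin; S and P share the same y with |SP| = 50.5 and P on the −x side, so P = (-50.50, 0.000). S and H share the same x with |SH| = 49.6 and H on the +y side, so H = (0.000, 49.60). The virtual corner opposite S is at (-50.50, 49.60). Since A1 is tangent to PJ there, UJ ⟂ PJ and A1 meets EH tangentially, so UE is at right angles to EH, with radius 16.7, so the center U sits 16.7 in from both sides at U = (-33.80, 32.90). Then |SU| = |U − S| = 47.17.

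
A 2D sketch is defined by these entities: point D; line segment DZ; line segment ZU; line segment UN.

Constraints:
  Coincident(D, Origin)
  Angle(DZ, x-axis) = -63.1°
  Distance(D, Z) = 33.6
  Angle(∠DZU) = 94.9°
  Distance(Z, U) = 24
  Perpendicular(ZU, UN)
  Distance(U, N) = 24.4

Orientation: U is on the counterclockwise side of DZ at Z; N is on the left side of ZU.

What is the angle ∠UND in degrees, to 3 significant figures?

109°

D is at the origin; DZ runs at -63.1° with length 33.6, so Z = 33.6·(cos -63.1°, sin -63.1°) = (15.2, -30.0). ∠DZU = 94.9°, so ZU runs at -63.1° + (180° − 94.9°) = 22.0° from the x-axis; with |ZU| = 24.0, U = Z + 24.0·(cos 22.0°, sin 22.0°) = (37.5, -21.0). ZU is perpendicular to UN; with |UN| = 24.4 on the left of ZU, N = U + 24.4·(-0.375, 0.927) = (28.3, 1.65). Then cos ∠UND = NU·ND / (|NU||ND|), giving 109°.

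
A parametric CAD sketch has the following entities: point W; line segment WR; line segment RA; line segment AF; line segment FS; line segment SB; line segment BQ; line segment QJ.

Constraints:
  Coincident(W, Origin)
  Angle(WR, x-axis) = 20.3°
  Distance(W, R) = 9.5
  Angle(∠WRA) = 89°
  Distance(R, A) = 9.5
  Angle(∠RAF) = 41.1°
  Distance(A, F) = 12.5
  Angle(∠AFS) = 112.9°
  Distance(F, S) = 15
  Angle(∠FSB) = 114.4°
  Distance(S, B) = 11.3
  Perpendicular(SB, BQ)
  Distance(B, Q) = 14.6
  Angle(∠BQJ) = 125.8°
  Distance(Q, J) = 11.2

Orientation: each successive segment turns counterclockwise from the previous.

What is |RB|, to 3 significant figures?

16.3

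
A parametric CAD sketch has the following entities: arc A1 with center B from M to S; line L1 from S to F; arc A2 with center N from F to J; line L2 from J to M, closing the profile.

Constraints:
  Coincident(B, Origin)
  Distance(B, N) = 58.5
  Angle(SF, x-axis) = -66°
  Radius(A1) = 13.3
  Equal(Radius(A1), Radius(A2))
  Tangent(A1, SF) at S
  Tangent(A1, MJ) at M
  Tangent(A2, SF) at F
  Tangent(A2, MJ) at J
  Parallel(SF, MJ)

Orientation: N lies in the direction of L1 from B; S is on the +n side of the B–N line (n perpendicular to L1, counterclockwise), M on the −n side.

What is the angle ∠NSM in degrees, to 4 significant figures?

77.19°

The slot axis is L1's direction at -66.0°, so u = (cos -66.0°, sin -66.0°) = (0.4067, -0.9135) and n = (−sin -66.0°, cos -66.0°) = (0.9135, 0.4067). B is at the origin and N lies 58.5 along u from B, so N = 58.5·u = (23.79, -53.44). Tangency of A1 to both parallel lines with radius 13.3 puts S and M at B ± 13.3·n: S = (12.15, 5.410), M = (-12.15, -5.410). Then cos ∠NSM = SN·SM / (|SN||SM|), giving 77.19°.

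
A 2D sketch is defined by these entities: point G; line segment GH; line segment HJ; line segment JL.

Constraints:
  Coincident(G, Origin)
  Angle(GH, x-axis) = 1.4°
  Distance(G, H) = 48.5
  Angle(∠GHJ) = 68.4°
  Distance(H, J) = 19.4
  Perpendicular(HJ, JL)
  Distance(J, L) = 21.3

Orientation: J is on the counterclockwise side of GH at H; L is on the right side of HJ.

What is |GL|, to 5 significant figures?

66.412

∠GHJ = 68.4°, so HJ runs at 1.4° + (180° − 68.4°) = 113.00° from the x-axis; with |HJ| = 19.4, J = H + 19.4·(cos 113.00°, sin 113.00°) = (40.905, 19.043). HJ is perpendicular to JL; with |JL| = 21.3 on the right of HJ, L = J + 21.3·(0.92050, 0.39073) = (60.512, 27.365). Then |GL| = |L − G| = 66.412.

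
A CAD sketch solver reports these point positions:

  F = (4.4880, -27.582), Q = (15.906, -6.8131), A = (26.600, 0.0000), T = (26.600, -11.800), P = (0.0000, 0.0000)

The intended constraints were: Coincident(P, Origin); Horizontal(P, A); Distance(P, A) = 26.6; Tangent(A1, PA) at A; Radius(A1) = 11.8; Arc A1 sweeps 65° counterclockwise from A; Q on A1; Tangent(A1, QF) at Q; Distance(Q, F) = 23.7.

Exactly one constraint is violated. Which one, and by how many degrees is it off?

Tangent(A1, QF) at Q — off by 3.80°.

P = (0.00, 0.00) ✓; P.y = 0.00, A.y = 0.00 ✓; |PA| = 26.60 ✓; ∠(TA, AP) = 90.00° ✓; |TA| = 11.80 ✓; bearing(T→Q) − bearing(T→A) = 65.00° ✓; |TQ| = 11.80 ✓; ∠(TQ, QF) = 93.80° ✗; |QF| = 23.70 ✓.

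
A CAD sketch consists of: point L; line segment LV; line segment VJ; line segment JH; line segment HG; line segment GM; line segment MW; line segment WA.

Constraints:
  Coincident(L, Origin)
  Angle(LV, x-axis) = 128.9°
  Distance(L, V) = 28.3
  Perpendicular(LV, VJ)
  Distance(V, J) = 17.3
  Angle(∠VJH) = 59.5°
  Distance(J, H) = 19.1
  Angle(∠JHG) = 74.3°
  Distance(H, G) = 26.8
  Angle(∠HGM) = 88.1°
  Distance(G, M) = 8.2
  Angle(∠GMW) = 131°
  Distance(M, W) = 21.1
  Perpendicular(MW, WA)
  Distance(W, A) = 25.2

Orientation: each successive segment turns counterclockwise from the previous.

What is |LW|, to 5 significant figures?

37.668

L is at the origin; LV runs at 128.9° with length 28.3, so V = (-17.771, 22.024). The perpendicularity gives VJ at right angles to LV, so VJ runs at -141.10°; with |VJ| = 17.3, J = (-31.235, 11.161). ∠VJH = 59.5° gives JH at -20.600° from the x-axis; with |JH| = 19.1, H = (-13.356, 4.4403). ∠JHG = 74.3° gives HG at 85.100° from the x-axis; with |HG| = 26.8, G = (-11.067, 31.142). ∠HGM = 88.1° gives GM at 177.00° from the x-axis; with |GM| = 8.2, M = (-19.256, 31.572). ∠GMW = 131.0° gives MW at -134.00° from the x-axis; with |MW| = 21.1, W = (-33.913, 16.393). Then |LW| = |W − L| = 37.668.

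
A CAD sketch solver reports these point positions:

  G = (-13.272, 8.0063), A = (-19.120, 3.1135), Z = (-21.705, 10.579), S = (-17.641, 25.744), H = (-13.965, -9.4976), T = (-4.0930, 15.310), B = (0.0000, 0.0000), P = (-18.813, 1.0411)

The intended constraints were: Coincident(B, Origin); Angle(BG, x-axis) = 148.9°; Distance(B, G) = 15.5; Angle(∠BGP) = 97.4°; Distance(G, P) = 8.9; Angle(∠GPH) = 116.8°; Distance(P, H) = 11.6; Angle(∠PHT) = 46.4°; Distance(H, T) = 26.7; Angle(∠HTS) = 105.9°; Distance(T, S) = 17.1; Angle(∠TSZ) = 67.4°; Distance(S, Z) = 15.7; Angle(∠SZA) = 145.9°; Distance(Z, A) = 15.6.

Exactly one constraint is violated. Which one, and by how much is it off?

Distance(Z, A) = 15.6 — off by 7.70.

B = (0.00, 0.00) ✓; BG at 148.9° ✓; |BG| = 15.50 ✓; ∠BGP = 97.40° ✓; |GP| = 8.900 ✓; ∠GPH = 116.8° ✓; |PH| = 11.60 ✓; ∠PHT = 46.40° ✓; |HT| = 26.70 ✓; ∠HTS = 105.9° ✓; |TS| = 17.10 ✓; ∠TSZ = 67.40° ✓; |SZ| = 15.70 ✓; ∠SZA = 145.9° ✓; |ZA| = 7.900 ✗.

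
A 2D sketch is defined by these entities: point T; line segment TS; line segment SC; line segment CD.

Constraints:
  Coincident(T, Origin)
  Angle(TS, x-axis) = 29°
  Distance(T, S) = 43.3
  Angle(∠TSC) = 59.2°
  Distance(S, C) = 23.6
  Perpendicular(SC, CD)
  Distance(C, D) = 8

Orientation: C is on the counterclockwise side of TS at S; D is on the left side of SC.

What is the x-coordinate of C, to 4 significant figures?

17.47

T is at the origin; TS runs at 29.0° with length 43.3, so S = 43.3·(cos 29.0°, sin 29.0°) = (37.87, 20.99). ∠TSC = 59.2°, so SC runs at 29.0° + (180° − 59.2°) = 149.8° from the x-axis; with |SC| = 23.6, C = S + 23.6·(cos 149.8°, sin 149.8°) = (17.47, 32.86). So C.x = 17.47.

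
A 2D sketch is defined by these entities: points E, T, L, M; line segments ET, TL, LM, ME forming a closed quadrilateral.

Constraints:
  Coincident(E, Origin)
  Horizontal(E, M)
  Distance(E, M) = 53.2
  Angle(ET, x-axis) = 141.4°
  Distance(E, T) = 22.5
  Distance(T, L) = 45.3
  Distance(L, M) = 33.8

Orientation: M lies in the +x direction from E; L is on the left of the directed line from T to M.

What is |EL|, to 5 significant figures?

34.579

Checks: |TL| = 45.30 ✓; |LM| = 33.80 ✓.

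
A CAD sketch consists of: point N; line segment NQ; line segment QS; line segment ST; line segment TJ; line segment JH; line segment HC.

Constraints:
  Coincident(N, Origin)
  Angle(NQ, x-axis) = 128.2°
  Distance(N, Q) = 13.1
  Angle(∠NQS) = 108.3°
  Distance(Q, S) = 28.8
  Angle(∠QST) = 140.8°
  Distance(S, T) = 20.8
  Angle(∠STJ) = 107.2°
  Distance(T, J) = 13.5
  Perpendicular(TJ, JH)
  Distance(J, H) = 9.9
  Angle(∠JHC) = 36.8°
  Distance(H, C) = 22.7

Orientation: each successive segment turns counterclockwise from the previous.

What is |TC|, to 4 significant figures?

8.277

TJ ⟂ JH, so JH runs at 41.90°; with |JH| = 9.9, H = (-29.48, -20.79). ∠JHC = 36.8° gives HC at -174.9° from the x-axis; with |HC| = 22.7, C = (-52.09, -22.81). Then |TC| = |C − T| = 8.277.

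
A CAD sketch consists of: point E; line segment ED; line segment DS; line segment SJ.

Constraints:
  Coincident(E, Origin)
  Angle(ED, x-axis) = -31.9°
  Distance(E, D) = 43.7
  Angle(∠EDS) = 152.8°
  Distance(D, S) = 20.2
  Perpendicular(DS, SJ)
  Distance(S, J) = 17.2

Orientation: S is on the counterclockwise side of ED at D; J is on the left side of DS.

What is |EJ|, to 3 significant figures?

59.1

E is at the origin; ED runs at -31.9° with length 43.7, so D = 43.7·(cos -31.9°, sin -31.9°) = (37.1, -23.1). ∠EDS = 152.8°, so DS runs at -31.9° + (180° − 152.8°) = -4.70° from the x-axis; with |DS| = 20.2, S = D + 20.2·(cos -4.70°, sin -4.70°) = (57.2, -24.7). DS is perpendicular to SJ; with |SJ| = 17.2 on the left of DS, J = S + 17.2·(0.0819, 0.997) = (58.6, -7.61). Then |EJ| = |J − E| = 59.1.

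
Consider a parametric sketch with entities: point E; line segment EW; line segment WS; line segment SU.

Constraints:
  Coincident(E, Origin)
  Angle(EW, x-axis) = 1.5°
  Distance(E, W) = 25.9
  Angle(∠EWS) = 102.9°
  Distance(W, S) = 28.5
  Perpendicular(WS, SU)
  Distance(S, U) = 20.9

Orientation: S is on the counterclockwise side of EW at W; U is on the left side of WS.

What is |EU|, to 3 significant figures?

34.6

E is at the origin; EW runs at 1.5° with length 25.9, so W = 25.9·(cos 1.5°, sin 1.5°) = (25.9, 0.678). ∠EWS = 102.9°, so WS runs at 1.5° + (180° − 102.9°) = 78.6° from the x-axis; with |WS| = 28.5, S = W + 28.5·(cos 78.6°, sin 78.6°) = (31.5, 28.6). The perpendicularity gives SU at right angles to WS; with |SU| = 20.9 on the left of WS, U = S + 20.9·(-0.980, 0.198) = (11.0, 32.7). Then |EU| = |U − E| = 34.6.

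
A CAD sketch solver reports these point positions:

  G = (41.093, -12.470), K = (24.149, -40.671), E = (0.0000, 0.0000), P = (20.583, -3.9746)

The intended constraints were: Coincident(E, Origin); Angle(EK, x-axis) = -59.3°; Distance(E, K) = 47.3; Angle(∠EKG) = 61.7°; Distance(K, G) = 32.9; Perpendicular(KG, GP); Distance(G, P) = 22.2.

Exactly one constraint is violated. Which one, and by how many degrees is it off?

Perpendicular(KG, GP) — off by 8.50°.

E = (0.00, 0.00) ✓; EK at -59.30° ✓; |EK| = 47.30 ✓; ∠EKG = 61.70° ✓; |KG| = 32.90 ✓; ∠(KG, GP) = 98.50° ✗; |GP| = 22.20 ✓.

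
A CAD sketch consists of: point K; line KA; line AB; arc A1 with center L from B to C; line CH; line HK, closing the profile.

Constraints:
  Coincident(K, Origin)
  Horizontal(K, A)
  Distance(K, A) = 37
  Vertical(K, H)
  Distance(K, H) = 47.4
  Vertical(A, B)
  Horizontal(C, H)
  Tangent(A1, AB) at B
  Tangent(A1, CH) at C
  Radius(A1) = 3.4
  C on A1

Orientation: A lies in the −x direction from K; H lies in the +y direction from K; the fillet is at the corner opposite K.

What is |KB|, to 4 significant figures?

57.49

K is at the origin; K and A share the same y with |KA| = 37.0 and A on the −x side, so A = (-37.00, 0.000). K and H share the same x with |KH| = 47.4 and H on the +y side, so H = (0.000, 47.40). The virtual corner opposite K is at (-37.00, 47.40). A1 meets AB tangentially, so LB is at right angles to AB and since A1 is tangent to CH there, LC ⟂ CH, with radius 3.4, so the center L sits 3.4 in from both sides at L = (-33.60, 44.00). That places the tangent points at B = (-37.00, 44.00) on AB and C = (-33.60, 47.40) on CH. Then |KB| = |B − K| = 57.49.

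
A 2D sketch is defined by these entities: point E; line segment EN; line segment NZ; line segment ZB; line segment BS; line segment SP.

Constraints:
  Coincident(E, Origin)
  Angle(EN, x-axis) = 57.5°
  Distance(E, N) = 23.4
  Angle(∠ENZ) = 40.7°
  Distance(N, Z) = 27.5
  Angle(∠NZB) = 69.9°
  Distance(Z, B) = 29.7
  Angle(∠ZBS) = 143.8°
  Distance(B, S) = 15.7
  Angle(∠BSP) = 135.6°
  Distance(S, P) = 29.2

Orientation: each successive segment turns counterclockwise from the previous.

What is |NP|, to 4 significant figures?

39.63

∠ZBS = 143.8° gives BS at -16.90° from the x-axis; with |BS| = 15.7, S = (19.10, -16.53). ∠BSP = 135.6° gives SP at 27.50° from the x-axis; with |SP| = 29.2, P = (45.00, -3.045). Then |NP| = |P − N| = 39.63.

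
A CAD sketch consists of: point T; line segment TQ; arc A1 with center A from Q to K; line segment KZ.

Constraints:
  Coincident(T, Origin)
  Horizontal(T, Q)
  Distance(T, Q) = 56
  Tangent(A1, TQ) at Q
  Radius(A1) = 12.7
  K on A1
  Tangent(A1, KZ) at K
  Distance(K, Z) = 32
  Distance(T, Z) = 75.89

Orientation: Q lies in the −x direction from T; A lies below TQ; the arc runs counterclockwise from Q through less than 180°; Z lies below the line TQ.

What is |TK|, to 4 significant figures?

70.11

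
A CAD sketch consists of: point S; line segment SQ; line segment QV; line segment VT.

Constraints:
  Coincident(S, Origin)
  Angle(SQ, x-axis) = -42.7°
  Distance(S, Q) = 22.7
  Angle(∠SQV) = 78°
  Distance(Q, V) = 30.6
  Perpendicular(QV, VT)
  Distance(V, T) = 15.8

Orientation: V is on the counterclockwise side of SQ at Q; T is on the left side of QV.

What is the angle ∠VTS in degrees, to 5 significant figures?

103.90°

S is at the origin; SQ runs at -42.7° with length 22.7, so Q = 22.7·(cos -42.7°, sin -42.7°) = (16.683, -15.394). ∠SQV = 78.0°, so QV runs at -42.7° + (180° − 78.0°) = 59.300° from the x-axis; with |QV| = 30.6, V = Q + 30.6·(cos 59.300°, sin 59.300°) = (32.305, 10.917). QV ⟂ VT; with |VT| = 15.8 on the left of QV, T = V + 15.8·(-0.85985, 0.51054) = (18.720, 18.984). Then cos ∠VTS = TV·TS / (|TV||TS|), giving 103.90°.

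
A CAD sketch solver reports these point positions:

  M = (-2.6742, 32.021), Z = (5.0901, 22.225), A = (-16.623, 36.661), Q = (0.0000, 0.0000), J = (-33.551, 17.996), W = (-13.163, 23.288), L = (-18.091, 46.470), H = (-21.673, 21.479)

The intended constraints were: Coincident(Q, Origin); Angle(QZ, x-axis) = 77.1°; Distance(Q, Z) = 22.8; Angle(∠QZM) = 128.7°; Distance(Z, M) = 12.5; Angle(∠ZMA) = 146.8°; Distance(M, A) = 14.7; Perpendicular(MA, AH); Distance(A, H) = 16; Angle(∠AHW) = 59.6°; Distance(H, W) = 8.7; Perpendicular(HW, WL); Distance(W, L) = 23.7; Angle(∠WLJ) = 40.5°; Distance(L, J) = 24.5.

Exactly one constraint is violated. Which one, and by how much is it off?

Distance(L, J) = 24.5 — off by 7.90.

Q = (0.00, 0.00) ✓; QZ at 77.10° ✓; |QZ| = 22.80 ✓; ∠QZM = 128.7° ✓; |ZM| = 12.50 ✓; ∠ZMA = 146.8° ✓; |MA| = 14.70 ✓; ∠(MA, AH) = 90.00° ✓; |AH| = 16.00 ✓; ∠AHW = 59.60° ✓; |HW| = 8.700 ✓; ∠(HW, WL) = 90.00° ✓; |WL| = 23.70 ✓; ∠WLJ = 40.50° ✓; |LJ| = 32.40 ✗.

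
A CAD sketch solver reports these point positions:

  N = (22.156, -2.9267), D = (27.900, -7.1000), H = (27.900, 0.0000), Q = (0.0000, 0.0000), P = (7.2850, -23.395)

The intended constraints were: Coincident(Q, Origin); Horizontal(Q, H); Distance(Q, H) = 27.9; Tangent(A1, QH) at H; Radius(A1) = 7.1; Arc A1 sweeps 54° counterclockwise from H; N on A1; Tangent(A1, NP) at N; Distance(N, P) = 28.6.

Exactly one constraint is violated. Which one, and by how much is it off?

Distance(N, P) = 28.6 — off by 3.30.

Q = (0.00, 0.00) ✓; Q.y = 0.00, H.y = 0.00 ✓; |QH| = 27.90 ✓; ∠(DH, HQ) = 90.00° ✓; |DH| = 7.100 ✓; bearing(D→N) − bearing(D→H) = 54.00° ✓; |DN| = 7.100 ✓; ∠(DN, NP) = 90.00° ✓; |NP| = 25.30 ✗.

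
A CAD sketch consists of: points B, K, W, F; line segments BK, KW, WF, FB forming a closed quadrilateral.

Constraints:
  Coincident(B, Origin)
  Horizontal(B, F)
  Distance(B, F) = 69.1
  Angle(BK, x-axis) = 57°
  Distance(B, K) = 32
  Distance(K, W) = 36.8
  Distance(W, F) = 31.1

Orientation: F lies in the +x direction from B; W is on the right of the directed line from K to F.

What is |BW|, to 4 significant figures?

38.37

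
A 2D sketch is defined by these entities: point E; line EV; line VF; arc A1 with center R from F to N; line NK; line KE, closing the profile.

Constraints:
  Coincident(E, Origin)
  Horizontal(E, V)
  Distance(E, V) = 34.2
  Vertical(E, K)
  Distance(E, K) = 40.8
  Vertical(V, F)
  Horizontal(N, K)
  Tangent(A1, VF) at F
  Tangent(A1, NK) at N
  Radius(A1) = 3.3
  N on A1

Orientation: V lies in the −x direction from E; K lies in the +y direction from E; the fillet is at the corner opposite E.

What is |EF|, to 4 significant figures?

50.75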